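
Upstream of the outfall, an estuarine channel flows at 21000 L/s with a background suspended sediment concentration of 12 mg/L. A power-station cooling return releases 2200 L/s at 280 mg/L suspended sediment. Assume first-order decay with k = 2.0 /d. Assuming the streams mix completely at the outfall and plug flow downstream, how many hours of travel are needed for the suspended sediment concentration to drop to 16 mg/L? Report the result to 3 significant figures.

10.2 h

After mixing, C = (21000·12.00 + 2200·280.0) / 23200 = 868000/23200 = 37.41 mg/L.
37.41·exp(−k·t) = 16 → t = ln(37.41/16)/k = 36700 s = 10.19 h.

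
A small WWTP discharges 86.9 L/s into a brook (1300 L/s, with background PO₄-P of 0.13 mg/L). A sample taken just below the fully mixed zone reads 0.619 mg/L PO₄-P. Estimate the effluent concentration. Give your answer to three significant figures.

7.93 mg/L

Mass balance: 1300·0.1300 + 86.90·Cₑ = 1387·0.6190
→ Cₑ = (1387·0.6190 − 1300·0.1300) / 86.90 = 7.934 mg/L.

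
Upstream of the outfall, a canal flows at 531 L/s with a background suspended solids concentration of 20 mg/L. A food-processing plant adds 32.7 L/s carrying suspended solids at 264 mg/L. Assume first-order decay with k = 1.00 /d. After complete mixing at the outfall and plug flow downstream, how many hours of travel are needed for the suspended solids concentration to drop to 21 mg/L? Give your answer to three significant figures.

Conservation of mass: C = (531.0·20.00 + 32.70·264.0) / 563.7 = 19250/563.7 = 34.15 mg/L.
34.15·exp(−k·t) = 21 → t = ln(34.15/21)/k = 42020 s = 11.67 h.

11.7 h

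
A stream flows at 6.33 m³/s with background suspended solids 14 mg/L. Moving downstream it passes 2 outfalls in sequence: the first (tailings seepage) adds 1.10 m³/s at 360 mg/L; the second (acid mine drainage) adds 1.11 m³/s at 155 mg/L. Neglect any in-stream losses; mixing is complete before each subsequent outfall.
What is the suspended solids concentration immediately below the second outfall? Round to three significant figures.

76.9 mg/L

After outfall 1: Q = 6.330 + 1.100 = 7.430 m³/s; C = (6.330·14.00 + 1.100·360.0)/7.430 = 65.22 mg/L.
After outfall 2: Q = 7.430 + 1.110 = 8.540 m³/s; C = (7.430·65.22 + 1.110·155.0)/8.540 = 76.89 mg/L.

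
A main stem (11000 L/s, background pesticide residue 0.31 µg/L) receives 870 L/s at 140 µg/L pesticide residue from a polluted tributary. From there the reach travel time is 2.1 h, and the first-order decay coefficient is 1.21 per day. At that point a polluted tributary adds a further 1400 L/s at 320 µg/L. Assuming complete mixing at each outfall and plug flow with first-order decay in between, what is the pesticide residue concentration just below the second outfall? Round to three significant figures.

42.2 µg/L

Flow-weighted average: C = (11000·0.3100 + 870.0·140.0) / 11870 = 125200/11870 = 10.55 µg/L; combined flow 11870 L/s.
Decay over the reach: 10.55·exp(−kt) = 10.55·0.8995 = 9.489 µg/L.
At the second outfall, C = (11870·9.489 + 1400·320.0) / (11870 + 1400) = 42.25 µg/L.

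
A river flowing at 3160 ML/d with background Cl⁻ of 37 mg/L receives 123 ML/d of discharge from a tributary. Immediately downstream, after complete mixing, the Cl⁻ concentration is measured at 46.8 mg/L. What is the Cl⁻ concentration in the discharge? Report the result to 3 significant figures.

Mass balance: 3160·37.00 + 123.0·Cₑ = 3283·46.80
→ Cₑ = (3283·46.80 − 3160·37.00) / 123.0 = 298.6 mg/L.

299 mg/L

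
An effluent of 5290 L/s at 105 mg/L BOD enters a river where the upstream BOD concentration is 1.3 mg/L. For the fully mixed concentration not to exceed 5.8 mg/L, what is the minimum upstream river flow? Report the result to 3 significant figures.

117000 L/s

Set C_mix = 5.8: (Q·1.300 + 5290·105.0) / (Q + 5290) = 5.8
→ Q = 5290·(105.0 − 5.8)/(5.8 − 1.300) = 116600 L/s.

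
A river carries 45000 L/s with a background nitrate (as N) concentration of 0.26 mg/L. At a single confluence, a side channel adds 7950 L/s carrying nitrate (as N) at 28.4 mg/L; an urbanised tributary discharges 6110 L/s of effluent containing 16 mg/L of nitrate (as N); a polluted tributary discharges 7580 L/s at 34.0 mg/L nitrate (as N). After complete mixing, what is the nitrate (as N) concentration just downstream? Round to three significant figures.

After mixing, C = (45000·0.2600 + 7950·28.40 + 6110·16.00 + 7580·34.00) / 66640 = 593000/66640 = 8.898 mg/L.

8.90 mg/L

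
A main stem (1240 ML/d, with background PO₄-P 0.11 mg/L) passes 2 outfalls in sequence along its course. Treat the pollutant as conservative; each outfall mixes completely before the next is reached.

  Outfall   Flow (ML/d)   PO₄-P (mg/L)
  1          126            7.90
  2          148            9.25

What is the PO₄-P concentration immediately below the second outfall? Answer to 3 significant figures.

1.65 mg/L

After outfall 1: Q = 1240 + 126.0 = 1366 ML/d; C = (1240·0.1100 + 126.0·7.900)/1366 = 0.8286 mg/L.
After outfall 2: Q = 1366 + 148.0 = 1514 ML/d; C = (1366·0.8286 + 148.0·9.250)/1514 = 1.652 mg/L.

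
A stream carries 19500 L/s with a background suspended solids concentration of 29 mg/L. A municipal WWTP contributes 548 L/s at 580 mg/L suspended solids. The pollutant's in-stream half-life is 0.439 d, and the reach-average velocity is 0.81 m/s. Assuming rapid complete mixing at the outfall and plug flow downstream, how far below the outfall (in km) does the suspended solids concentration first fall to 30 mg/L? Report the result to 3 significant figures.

Conservation of mass: C = (19500·29.00 + 548.0·580.0) / 20050 = 883300/20050 = 44.06 mg/L.
Half-life 0.439 d → k = ln 2 / 0.439 = 1.579 d⁻¹.
Set 44.06·exp(−k·t) = 30 → t = ln(44.06/30)/k = 21030 s = 5.843 h.
Distance = v·t = 0.81·21030 = 17040 m = 17.04 km.

17.0 km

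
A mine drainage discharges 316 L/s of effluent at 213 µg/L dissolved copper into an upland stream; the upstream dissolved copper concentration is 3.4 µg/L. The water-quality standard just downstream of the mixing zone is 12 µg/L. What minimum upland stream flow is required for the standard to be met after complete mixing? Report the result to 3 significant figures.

Set C_mix = 12: (Q·3.400 + 316.0·213.0) / (Q + 316.0) = 12
→ Q = 316.0·(213.0 − 12)/(12 − 3.400) = 7386 L/s.

7390 L/s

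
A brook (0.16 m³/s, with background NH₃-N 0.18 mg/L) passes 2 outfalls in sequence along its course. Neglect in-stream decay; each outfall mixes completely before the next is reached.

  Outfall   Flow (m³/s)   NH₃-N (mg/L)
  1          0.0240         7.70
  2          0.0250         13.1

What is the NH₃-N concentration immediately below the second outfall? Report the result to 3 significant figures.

Outfall 1: combined Q = 0.1840 m³/s; C = (0.1600·0.1800 + 0.02400·7.700)/0.1840 = 1.161 mg/L.
Outfall 2: combined Q = 0.2090 m³/s; C = (0.1840·1.161 + 0.02500·13.10)/0.2090 = 2.589 mg/L.

2.59 mg/L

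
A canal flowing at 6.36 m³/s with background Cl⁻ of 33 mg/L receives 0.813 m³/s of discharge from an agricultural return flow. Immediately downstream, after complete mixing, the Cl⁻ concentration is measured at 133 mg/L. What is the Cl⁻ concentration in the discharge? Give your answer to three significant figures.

Mass balance: 6.360·33.00 + 0.8130·Cₑ = 7.173·133.0
→ Cₑ = (7.173·133.0 − 6.360·33.00) / 0.8130 = 915.3 mg/L.

915 mg/L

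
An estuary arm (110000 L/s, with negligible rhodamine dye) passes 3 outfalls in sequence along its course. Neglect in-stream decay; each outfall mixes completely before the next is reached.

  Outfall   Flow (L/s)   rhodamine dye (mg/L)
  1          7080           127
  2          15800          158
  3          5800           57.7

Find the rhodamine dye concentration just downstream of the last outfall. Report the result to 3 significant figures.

26.9 mg/L

After outfall 1: Q = 110000 + 7080 = 117100 L/s; C = (110000·0 + 7080·127.0)/117100 = 7.680 mg/L.
After outfall 2: Q = 117100 + 15800 = 132900 L/s; C = (117100·7.680 + 15800·158.0)/132900 = 25.55 mg/L.
After outfall 3: Q = 132900 + 5800 = 138700 L/s; C = (132900·25.55 + 5800·57.70)/138700 = 26.90 mg/L.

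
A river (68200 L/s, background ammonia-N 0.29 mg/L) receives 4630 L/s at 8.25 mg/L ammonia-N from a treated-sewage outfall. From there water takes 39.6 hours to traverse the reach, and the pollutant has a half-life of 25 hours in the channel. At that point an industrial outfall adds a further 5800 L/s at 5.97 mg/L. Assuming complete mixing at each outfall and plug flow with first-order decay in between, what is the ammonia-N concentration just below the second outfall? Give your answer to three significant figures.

Mass balance: C = (68200·0.2900 + 4630·8.250) / 72830 = 57980/72830 = 0.7960 mg/L; combined flow 72830 L/s.
Half-life 25 h → k = ln 2 / 25 = 0.02773 h⁻¹ = 0.6654 d⁻¹.
Applying C = C₀e^(−kt): 0.7960 × 0.3336 = 0.2655 mg/L.
Second outfall: C = (72830·0.2655 + 5800·5.970)/78630 = 0.6863 mg/L.

0.686 mg/L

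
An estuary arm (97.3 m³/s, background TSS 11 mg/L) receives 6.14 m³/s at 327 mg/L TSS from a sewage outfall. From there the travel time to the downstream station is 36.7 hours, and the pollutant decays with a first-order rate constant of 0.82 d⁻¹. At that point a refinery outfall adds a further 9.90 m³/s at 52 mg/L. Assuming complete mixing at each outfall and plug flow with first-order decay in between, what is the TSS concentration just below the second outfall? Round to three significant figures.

Mass balance: C = (97.30·11.00 + 6.140·327.0) / 103.4 = 3078/103.4 = 29.76 mg/L; combined flow 103.4 m³/s.
First-order decay: C = 29.76·exp(−k·t) = 29.76·0.2854 = 8.492 mg/L.
Second outfall: C = (103.4·8.492 + 9.900·52.00)/113.3 = 12.29 mg/L.

12.3 mg/L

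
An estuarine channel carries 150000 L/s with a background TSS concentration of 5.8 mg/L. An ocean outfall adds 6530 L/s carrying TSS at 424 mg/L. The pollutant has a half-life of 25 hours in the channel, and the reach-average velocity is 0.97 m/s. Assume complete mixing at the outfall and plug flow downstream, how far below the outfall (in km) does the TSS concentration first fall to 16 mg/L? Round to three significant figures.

47.0 km

After mixing, C = (150000·5.800 + 6530·424.0) / 156500 = 3639000/156500 = 23.25 mg/L.
Half-life 25 h → k = ln 2 / 25 = 0.02773 h⁻¹ = 0.6654 d⁻¹.
Set 23.25·exp(−k·t) = 16 → t = ln(23.25/16)/k = 48500 s = 13.47 h.
Distance = v·t = 0.97·48500 = 47050 m = 47.05 km.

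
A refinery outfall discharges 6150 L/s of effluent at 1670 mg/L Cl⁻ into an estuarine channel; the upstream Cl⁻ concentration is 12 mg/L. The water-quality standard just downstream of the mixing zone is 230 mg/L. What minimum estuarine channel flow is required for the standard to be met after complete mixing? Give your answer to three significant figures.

Set C_mix = 230: (Q·12.00 + 6150·1670) / (Q + 6150) = 230
→ Q = 6150·(1670 − 230)/(230 − 12.00) = 40620 L/s.

40600 L/s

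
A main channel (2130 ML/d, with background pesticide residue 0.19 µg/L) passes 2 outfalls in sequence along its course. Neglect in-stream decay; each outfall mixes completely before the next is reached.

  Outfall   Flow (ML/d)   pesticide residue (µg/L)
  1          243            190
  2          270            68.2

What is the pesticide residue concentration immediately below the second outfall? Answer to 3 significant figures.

Outfall 1: combined Q = 2373 ML/d; C = (2130·0.1900 + 243.0·190.0)/2373 = 19.63 µg/L.
Outfall 2: combined Q = 2643 ML/d; C = (2373·19.63 + 270.0·68.20)/2643 = 24.59 µg/L.

24.6 µg/L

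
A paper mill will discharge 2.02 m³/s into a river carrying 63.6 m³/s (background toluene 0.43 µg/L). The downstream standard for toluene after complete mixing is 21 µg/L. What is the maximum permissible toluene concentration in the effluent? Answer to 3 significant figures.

669 µg/L

At the limit, (Qr·Cr + Qe·Cₑ)/(Qr + Qe) = 21:
Cₑ = (65.62·21 − 63.60·0.4300) / 2.020 = 668.6 µg/L.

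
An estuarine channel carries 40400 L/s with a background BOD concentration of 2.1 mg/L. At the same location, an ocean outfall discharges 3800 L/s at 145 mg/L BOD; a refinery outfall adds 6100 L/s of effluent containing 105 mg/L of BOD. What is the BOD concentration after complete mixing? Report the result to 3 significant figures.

25.4 mg/L

Mixed concentration C = ΣQC/ΣQ = (40400·2.100 + 3800·145.0 + 6100·105.0) / 50300 = 1276000/50300 = 25.37 mg/L.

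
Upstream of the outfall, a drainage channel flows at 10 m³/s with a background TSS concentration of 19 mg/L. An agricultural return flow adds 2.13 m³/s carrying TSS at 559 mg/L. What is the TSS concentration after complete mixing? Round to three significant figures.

114 mg/L

Mixed concentration C = ΣQC/ΣQ = (10.00·19.00 + 2.130·559.0) / 12.13 = 1381/12.13 = 113.8 mg/L.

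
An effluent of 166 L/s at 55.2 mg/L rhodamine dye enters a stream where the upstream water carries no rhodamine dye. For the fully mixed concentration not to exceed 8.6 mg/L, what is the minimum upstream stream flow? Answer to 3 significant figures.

899 L/s

Set C_mix = 8.6: (Q·0 + 166.0·55.20) / (Q + 166.0) = 8.6
→ Q = 166.0·(55.20 − 8.6)/(8.6 − 0) = 899.5 L/s.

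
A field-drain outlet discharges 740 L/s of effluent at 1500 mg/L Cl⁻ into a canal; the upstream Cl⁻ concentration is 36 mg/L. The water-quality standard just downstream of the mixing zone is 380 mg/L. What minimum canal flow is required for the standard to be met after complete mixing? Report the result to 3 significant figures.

Set C_mix = 380: (Q·36.00 + 740.0·1500) / (Q + 740.0) = 380
→ Q = 740.0·(1500 − 380)/(380 − 36.00) = 2409 L/s.

2410 L/s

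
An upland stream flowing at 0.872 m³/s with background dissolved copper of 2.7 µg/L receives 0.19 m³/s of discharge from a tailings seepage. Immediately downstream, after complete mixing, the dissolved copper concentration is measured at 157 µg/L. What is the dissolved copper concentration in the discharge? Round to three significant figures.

Mass balance: 0.8720·2.700 + 0.1900·Cₑ = 1.062·157.0
→ Cₑ = (1.062·157.0 − 0.8720·2.700) / 0.1900 = 865.2 µg/L.

865 µg/L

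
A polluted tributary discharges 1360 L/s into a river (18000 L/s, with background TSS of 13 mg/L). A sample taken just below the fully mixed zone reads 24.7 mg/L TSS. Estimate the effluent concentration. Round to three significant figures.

180 mg/L

Mass balance: 18000·13.00 + 1360·Cₑ = 19360·24.70
→ Cₑ = (19360·24.70 − 18000·13.00) / 1360 = 179.6 mg/L.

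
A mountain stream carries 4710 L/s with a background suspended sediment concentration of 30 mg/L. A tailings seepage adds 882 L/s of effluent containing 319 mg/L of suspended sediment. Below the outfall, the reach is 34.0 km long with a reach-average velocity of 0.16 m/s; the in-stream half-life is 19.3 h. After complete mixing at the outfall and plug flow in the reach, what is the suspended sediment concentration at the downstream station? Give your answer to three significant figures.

9.07 mg/L

Mixed concentration C = ΣQC/ΣQ = (4710·30.00 + 882.0·319.0) / 5592 = 422700/5592 = 75.58 mg/L.
Travel time t = 34.0·1000 / 0.16 = 212500 s = 59.03 h.
Half-life 19.3 h → k = ln 2 / 19.3 = 0.03591 h⁻¹ = 0.8619 d⁻¹.
After decay, C = 75.58 × e^(−kt) = 75.58 × 0.1200 = 9.073 mg/L.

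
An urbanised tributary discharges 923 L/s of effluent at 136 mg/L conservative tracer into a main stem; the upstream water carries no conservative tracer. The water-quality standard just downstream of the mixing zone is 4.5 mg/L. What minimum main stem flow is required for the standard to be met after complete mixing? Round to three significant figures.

27000 L/s

Set C_mix = 4.5: (Q·0 + 923.0·136.0) / (Q + 923.0) = 4.5
→ Q = 923.0·(136.0 − 4.5)/(4.5 − 0) = 26970 L/s.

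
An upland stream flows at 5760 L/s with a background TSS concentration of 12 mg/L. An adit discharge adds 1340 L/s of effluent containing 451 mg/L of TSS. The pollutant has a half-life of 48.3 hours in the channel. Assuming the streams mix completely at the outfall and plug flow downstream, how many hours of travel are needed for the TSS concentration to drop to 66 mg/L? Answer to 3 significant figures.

25.3 h

After mixing, C = (5760·12.00 + 1340·451.0) / 7100 = 673500/7100 = 94.85 mg/L.
Half-life 48.3 h → k = ln 2 / 48.3 = 0.01435 h⁻¹ = 0.3444 d⁻¹.
94.85·exp(−k·t) = 66 → t = ln(94.85/66)/k = 90980 s = 25.27 h.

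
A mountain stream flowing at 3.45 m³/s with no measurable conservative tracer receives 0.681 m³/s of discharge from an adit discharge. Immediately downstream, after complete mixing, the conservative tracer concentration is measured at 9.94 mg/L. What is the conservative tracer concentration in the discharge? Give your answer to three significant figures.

60.3 mg/L

Mass balance: 3.450·0 + 0.6810·Cₑ = 4.131·9.940
→ Cₑ = (4.131·9.940 − 3.450·0) / 0.6810 = 60.30 mg/L.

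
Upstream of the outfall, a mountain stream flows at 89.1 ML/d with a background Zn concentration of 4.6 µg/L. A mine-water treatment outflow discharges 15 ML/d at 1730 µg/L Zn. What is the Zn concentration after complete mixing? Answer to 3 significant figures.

Conservation of mass: C = (89.10·4.600 + 15.00·1730) / 104.1 = 26360/104.1 = 253.2 µg/L.

253 µg/L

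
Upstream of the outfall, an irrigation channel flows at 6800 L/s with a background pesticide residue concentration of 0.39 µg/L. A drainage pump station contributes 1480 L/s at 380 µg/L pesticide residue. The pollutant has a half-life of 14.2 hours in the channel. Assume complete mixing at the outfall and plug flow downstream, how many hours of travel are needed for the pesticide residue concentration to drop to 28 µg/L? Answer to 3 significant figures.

Conservation of mass: C = (6800·0.3900 + 1480·380.0) / 8280 = 565100/8280 = 68.24 µg/L.
Half-life 14.2 h → k = ln 2 / 14.2 = 0.04881 h⁻¹ = 1.172 d⁻¹.
68.24·exp(−k·t) = 28 → t = ln(68.24/28)/k = 65700 s = 18.25 h.

18.3 h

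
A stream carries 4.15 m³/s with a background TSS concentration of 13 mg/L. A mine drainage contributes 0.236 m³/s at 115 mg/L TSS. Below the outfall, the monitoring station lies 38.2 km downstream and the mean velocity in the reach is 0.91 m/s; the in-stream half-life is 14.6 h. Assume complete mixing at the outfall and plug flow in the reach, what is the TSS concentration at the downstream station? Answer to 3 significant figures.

10.6 mg/L

Conservation of mass: C = (4.150·13.00 + 0.2360·115.0) / 4.386 = 81.09/4.386 = 18.49 mg/L.
Travel time t = 38.2·1000 / 0.91 = 41980 s = 11.66 h.
Half-life 14.6 h → k = ln 2 / 14.6 = 0.04748 h⁻¹ = 1.139 d⁻¹.
After decay, C = 18.49 × e^(−kt) = 18.49 × 0.5749 = 10.63 mg/L.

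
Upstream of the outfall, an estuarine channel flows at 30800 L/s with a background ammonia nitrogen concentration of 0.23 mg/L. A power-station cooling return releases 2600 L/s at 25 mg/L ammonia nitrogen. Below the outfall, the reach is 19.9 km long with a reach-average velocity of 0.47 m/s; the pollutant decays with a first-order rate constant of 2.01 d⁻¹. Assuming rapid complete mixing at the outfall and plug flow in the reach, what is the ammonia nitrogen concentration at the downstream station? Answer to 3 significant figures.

0.806 mg/L

Conservation of mass: C = (30800·0.2300 + 2600·25.00) / 33400 = 72080/33400 = 2.158 mg/L.
Travel time t = 19.9·1000 / 0.47 = 42340 s = 11.76 h.
After decay, C = 2.158 × e^(−kt) = 2.158 × 0.3734 = 0.8060 mg/L.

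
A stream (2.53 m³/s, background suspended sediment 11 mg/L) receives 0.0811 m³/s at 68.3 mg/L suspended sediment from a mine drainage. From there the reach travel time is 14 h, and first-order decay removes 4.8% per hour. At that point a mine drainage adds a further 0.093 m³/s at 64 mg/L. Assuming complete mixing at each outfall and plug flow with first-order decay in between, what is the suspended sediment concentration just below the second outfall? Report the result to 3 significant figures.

Mixed concentration C = ΣQC/ΣQ = (2.530·11.00 + 0.08110·68.30) / 2.611 = 33.37/2.611 = 12.78 mg/L; combined flow 2.611 m³/s.
4.8%/h lost → k = −ln(1 − 0.048) = 0.04919 h⁻¹.
Applying C = C₀e^(−kt): 12.78 × 0.5022 = 6.419 mg/L.
At the second outfall, C = (2.611·6.419 + 0.09300·64.00) / (2.611 + 0.09300) = 8.399 mg/L.

8.40 mg/L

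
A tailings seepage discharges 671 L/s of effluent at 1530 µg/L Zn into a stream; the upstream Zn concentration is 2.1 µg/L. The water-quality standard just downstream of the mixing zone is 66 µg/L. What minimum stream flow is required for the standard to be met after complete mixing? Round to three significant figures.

15400 L/s

Set C_mix = 66: (Q·2.100 + 671.0·1530) / (Q + 671.0) = 66
→ Q = 671.0·(1530 − 66)/(66 − 2.100) = 15370 L/s.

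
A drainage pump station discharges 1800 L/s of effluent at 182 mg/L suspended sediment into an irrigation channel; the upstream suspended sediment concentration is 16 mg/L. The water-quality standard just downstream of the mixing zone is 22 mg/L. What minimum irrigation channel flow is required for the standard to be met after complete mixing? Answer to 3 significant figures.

Set C_mix = 22: (Q·16.00 + 1800·182.0) / (Q + 1800) = 22
→ Q = 1800·(182.0 − 22)/(22 − 16.00) = 48000 L/s.

48000 L/s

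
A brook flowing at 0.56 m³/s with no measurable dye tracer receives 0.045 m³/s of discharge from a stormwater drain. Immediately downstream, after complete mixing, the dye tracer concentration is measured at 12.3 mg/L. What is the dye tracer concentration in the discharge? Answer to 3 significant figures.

165 mg/L

Mass balance: 0.5600·0 + 0.04500·Cₑ = 0.6050·12.30
→ Cₑ = (0.6050·12.30 − 0.5600·0) / 0.04500 = 165.4 mg/L.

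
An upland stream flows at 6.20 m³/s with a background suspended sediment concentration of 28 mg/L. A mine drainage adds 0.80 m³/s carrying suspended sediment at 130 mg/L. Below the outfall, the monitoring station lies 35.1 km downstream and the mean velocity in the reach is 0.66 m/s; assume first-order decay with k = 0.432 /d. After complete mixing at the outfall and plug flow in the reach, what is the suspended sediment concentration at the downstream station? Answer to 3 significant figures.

30.4 mg/L

Flow-weighted average: C = (6.200·28.00 + 0.8000·130.0) / 7.000 = 277.6/7.000 = 39.66 mg/L.
Travel time t = 35.1·1000 / 0.66 = 53180 s = 14.77 h.
Decay over the reach: 39.66·exp(−kt) = 39.66·0.7665 = 30.40 mg/L.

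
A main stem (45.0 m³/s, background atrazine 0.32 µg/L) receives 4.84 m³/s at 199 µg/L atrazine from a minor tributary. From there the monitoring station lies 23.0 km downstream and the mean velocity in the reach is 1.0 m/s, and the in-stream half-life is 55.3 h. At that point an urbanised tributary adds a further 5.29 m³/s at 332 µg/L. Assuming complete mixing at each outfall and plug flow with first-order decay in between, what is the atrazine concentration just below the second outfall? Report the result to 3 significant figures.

48.2 µg/L

Flow-weighted average: C = (45.00·0.3200 + 4.840·199.0) / 49.84 = 977.6/49.84 = 19.61 µg/L; combined flow 49.84 m³/s.
Travel time t = 23.0·1000 / 1.0 = 23000 s = 6.389 h.
Half-life 55.3 h → k = ln 2 / 55.3 = 0.01253 h⁻¹ = 0.3008 d⁻¹.
First-order decay: C = 19.61·exp(−k·t) = 19.61·0.9230 = 18.10 µg/L.
At the second outfall, C = (49.84·18.10 + 5.290·332.0) / (49.84 + 5.290) = 48.22 µg/L.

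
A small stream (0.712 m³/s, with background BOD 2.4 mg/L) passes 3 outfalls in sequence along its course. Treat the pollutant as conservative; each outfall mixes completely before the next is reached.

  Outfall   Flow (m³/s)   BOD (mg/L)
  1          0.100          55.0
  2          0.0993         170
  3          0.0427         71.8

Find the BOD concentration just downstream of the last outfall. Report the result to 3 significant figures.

28.5 mg/L

Below outfall 1: Q → 0.8120 m³/s, C = (0.7120·2.400 + 0.1000·55.00)/0.8120 = 8.878 mg/L.
Below outfall 2: Q → 0.9113 m³/s, C = (0.8120·8.878 + 0.09930·170.0)/0.9113 = 26.43 mg/L.
Below outfall 3: Q → 0.9540 m³/s, C = (0.9113·26.43 + 0.04270·71.80)/0.9540 = 28.47 mg/L.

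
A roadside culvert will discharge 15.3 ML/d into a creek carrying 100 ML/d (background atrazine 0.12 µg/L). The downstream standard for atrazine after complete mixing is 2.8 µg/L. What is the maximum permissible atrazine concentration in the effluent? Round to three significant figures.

20.3 µg/L

At the limit, (Qr·Cr + Qe·Cₑ)/(Qr + Qe) = 2.8:
Cₑ = (115.3·2.8 − 100.0·0.1200) / 15.30 = 20.32 µg/L.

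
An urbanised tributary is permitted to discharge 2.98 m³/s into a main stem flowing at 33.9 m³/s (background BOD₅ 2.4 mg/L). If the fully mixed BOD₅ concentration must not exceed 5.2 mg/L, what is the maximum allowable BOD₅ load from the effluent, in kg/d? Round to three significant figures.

Mass balance at the limit: 33.90·2.400 + 2.980·Cₑ = 36.88·5.2 → Cₑ = 37.05 mg/L.
Load = 2.980 m³/s × 37.05 g/m³ × 86 400 s/d = 9540 kg/d.

9540 kg/d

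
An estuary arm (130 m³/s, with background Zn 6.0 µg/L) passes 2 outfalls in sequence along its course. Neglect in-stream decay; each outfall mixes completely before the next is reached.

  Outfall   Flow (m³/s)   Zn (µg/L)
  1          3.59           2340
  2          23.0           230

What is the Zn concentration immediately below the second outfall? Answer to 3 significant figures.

Below outfall 1: Q → 133.6 m³/s, C = (130.0·6.000 + 3.590·2340)/133.6 = 68.72 µg/L.
Below outfall 2: Q → 156.6 m³/s, C = (133.6·68.72 + 23.00·230.0)/156.6 = 92.41 µg/L.

92.4 µg/L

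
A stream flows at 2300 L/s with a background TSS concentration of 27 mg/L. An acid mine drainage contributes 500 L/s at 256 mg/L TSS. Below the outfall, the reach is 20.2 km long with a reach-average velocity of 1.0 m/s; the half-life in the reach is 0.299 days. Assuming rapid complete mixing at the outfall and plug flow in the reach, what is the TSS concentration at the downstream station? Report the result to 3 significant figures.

39.5 mg/L

Mixed concentration C = ΣQC/ΣQ = (2300·27.00 + 500.0·256.0) / 2800 = 190100/2800 = 67.89 mg/L.
Travel time t = 20.2·1000 / 1.0 = 20200 s = 5.611 h.
Half-life 0.299 d → k = ln 2 / 0.299 = 2.318 d⁻¹.
First-order decay: C = 67.89·exp(−k·t) = 67.89·0.5816 = 39.49 mg/L.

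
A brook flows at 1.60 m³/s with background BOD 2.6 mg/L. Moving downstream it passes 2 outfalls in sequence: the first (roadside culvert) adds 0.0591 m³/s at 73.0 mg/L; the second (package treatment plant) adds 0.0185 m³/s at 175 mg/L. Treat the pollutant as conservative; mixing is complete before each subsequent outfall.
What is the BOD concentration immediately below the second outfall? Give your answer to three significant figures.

6.98 mg/L

Below outfall 1: Q → 1.659 m³/s, C = (1.600·2.600 + 0.05910·73.00)/1.659 = 5.108 mg/L.
Below outfall 2: Q → 1.678 m³/s, C = (1.659·5.108 + 0.01850·175.0)/1.678 = 6.981 mg/L.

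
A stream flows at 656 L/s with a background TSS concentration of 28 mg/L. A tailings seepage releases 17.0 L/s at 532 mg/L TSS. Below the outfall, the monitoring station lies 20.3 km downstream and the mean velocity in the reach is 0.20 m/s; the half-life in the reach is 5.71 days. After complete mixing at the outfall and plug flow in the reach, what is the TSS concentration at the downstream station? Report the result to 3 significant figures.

35.3 mg/L

Mass balance: C = (656.0·28.00 + 17.00·532.0) / 673.0 = 27410/673.0 = 40.73 mg/L.
Travel time t = 20.3·1000 / 0.20 = 101500 s = 28.19 h.
Half-life 5.71 d → k = ln 2 / 5.71 = 0.1214 d⁻¹.
Applying C = C₀e^(−kt): 40.73 × 0.8671 = 35.32 mg/L.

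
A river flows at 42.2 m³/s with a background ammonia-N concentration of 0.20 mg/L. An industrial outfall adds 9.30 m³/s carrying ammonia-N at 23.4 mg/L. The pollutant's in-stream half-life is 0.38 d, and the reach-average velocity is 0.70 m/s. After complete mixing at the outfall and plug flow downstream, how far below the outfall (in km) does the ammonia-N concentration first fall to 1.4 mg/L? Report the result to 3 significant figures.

37.9 km

Flow-weighted average: C = (42.20·0.2000 + 9.300·23.40) / 51.50 = 226.1/51.50 = 4.390 mg/L.
Half-life 0.38 d → k = ln 2 / 0.38 = 1.824 d⁻¹.
Set 4.390·exp(−k·t) = 1.4 → t = ln(4.390/1.4)/k = 54130 s = 15.04 h.
Distance = v·t = 0.70·54130 = 37890 m = 37.89 km.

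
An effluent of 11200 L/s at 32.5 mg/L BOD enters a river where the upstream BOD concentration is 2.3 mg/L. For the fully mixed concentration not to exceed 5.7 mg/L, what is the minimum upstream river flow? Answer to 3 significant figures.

Set C_mix = 5.7: (Q·2.300 + 11200·32.50) / (Q + 11200) = 5.7
→ Q = 11200·(32.50 − 5.7)/(5.7 − 2.300) = 88280 L/s.

88300 L/s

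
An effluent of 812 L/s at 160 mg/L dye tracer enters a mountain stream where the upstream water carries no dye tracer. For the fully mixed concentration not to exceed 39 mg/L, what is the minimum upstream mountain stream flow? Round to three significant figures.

2520 L/s

Set C_mix = 39: (Q·0 + 812.0·160.0) / (Q + 812.0) = 39
→ Q = 812.0·(160.0 − 39)/(39 − 0) = 2519 L/s.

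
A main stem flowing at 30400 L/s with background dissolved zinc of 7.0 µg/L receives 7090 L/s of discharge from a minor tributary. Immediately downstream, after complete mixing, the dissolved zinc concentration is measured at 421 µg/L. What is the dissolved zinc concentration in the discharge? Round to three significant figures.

Mass balance: 30400·7.000 + 7090·Cₑ = 37490·421.0
→ Cₑ = (37490·421.0 − 30400·7.000) / 7090 = 2196 µg/L.

2200 µg/L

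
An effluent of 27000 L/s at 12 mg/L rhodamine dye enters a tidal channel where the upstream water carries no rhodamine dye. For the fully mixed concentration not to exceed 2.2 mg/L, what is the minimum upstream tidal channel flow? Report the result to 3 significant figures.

120000 L/s

Set C_mix = 2.2: (Q·0 + 27000·12.00) / (Q + 27000) = 2.2
→ Q = 27000·(12.00 − 2.2)/(2.2 − 0) = 120300 L/s.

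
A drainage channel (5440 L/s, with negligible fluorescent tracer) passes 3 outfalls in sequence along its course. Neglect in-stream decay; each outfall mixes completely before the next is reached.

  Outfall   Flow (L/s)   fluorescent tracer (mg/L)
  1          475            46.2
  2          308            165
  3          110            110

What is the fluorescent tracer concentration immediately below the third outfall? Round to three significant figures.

Below outfall 1: Q → 5915 L/s, C = (5440·0 + 475.0·46.20)/5915 = 3.710 mg/L.
Below outfall 2: Q → 6223 L/s, C = (5915·3.710 + 308.0·165.0)/6223 = 11.69 mg/L.
Below outfall 3: Q → 6333 L/s, C = (6223·11.69 + 110.0·110.0)/6333 = 13.40 mg/L.

13.4 mg/L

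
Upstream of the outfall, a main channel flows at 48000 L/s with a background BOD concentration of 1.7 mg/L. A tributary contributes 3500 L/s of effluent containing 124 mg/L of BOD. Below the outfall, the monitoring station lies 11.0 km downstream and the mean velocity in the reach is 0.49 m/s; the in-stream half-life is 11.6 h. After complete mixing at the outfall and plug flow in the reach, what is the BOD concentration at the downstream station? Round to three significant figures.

6.90 mg/L

Flow-weighted average: C = (48000·1.700 + 3500·124.0) / 51500 = 515600/51500 = 10.01 mg/L.
Travel time t = 11.0·1000 / 0.49 = 22450 s = 6.236 h.
Half-life 11.6 h → k = ln 2 / 11.6 = 0.05975 h⁻¹ = 1.434 d⁻¹.
After decay, C = 10.01 × e^(−kt) = 10.01 × 0.6889 = 6.897 mg/L.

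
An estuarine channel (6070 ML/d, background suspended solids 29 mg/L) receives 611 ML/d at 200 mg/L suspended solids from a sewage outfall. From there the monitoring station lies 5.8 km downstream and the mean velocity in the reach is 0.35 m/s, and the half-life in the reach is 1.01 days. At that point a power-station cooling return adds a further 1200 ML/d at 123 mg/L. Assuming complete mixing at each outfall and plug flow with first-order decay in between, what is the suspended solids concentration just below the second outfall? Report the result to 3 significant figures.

After mixing, C = (6070·29.00 + 611.0·200.0) / 6681 = 298200/6681 = 44.64 mg/L; combined flow 6681 ML/d.
Travel time t = 5.8·1000 / 0.35 = 16570 s = 4.603 h.
Half-life 1.01 d → k = ln 2 / 1.01 = 0.6863 d⁻¹.
Decay over the reach: 44.64·exp(−kt) = 44.64·0.8767 = 39.13 mg/L.
At the second outfall, C = (6681·39.13 + 1200·123.0) / (6681 + 1200) = 51.90 mg/L.

51.9 mg/L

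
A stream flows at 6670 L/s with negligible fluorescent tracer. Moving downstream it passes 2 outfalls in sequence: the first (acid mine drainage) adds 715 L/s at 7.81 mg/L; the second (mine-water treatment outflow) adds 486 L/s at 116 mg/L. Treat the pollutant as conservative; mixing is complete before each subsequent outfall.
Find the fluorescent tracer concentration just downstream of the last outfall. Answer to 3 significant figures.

7.87 mg/L

After outfall 1: Q = 6670 + 715.0 = 7385 L/s; C = (6670·0 + 715.0·7.810)/7385 = 0.7561 mg/L.
After outfall 2: Q = 7385 + 486.0 = 7871 L/s; C = (7385·0.7561 + 486.0·116.0)/7871 = 7.872 mg/L.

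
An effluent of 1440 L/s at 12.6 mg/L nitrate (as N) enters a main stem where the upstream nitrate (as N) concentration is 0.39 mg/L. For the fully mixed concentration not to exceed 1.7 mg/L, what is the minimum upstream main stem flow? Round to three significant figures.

12000 L/s

Set C_mix = 1.7: (Q·0.3900 + 1440·12.60) / (Q + 1440) = 1.7
→ Q = 1440·(12.60 − 1.7)/(1.7 − 0.3900) = 11980 L/s.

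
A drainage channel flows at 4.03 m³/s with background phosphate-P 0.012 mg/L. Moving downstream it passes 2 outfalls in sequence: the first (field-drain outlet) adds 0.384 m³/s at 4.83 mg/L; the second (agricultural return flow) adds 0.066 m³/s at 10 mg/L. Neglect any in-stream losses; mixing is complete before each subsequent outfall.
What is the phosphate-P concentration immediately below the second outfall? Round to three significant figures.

Outfall 1: combined Q = 4.414 m³/s; C = (4.030·0.01200 + 0.3840·4.830)/4.414 = 0.4311 mg/L.
Outfall 2: combined Q = 4.480 m³/s; C = (4.414·0.4311 + 0.06600·10.00)/4.480 = 0.5721 mg/L.

0.572 mg/L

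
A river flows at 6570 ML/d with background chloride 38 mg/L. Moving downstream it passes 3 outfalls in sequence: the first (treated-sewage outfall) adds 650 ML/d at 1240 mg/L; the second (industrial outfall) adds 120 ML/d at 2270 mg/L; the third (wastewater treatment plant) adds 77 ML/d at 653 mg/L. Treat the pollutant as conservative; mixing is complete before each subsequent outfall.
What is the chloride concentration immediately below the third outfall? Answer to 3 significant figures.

Outfall 1: combined Q = 7220 ML/d; C = (6570·38.00 + 650.0·1240)/7220 = 146.2 mg/L.
Outfall 2: combined Q = 7340 ML/d; C = (7220·146.2 + 120.0·2270)/7340 = 180.9 mg/L.
Outfall 3: combined Q = 7417 ML/d; C = (7340·180.9 + 77.00·653.0)/7417 = 185.8 mg/L.

186 mg/L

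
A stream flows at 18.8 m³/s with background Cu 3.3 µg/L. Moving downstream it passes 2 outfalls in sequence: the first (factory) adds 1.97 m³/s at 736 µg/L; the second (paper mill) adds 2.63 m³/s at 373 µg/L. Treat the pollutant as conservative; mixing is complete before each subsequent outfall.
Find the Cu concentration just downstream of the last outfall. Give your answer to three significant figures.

Outfall 1: combined Q = 20.77 m³/s; C = (18.80·3.300 + 1.970·736.0)/20.77 = 72.80 µg/L.
Outfall 2: combined Q = 23.40 m³/s; C = (20.77·72.80 + 2.630·373.0)/23.40 = 106.5 µg/L.

107 µg/L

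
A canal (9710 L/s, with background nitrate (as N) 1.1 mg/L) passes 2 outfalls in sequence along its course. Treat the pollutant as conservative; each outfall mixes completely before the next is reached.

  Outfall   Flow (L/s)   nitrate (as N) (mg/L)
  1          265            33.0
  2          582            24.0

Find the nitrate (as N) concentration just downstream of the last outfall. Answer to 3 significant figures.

3.16 mg/L

Below outfall 1: Q → 9975 L/s, C = (9710·1.100 + 265.0·33.00)/9975 = 1.947 mg/L.
Below outfall 2: Q → 10560 L/s, C = (9975·1.947 + 582.0·24.00)/10560 = 3.163 mg/L.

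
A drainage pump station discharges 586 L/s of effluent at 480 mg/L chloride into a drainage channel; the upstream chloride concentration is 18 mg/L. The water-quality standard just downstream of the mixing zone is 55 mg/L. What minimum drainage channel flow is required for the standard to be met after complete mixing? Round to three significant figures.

6730 L/s

Set C_mix = 55: (Q·18.00 + 586.0·480.0) / (Q + 586.0) = 55
→ Q = 586.0·(480.0 − 55)/(55 − 18.00) = 6731 L/s.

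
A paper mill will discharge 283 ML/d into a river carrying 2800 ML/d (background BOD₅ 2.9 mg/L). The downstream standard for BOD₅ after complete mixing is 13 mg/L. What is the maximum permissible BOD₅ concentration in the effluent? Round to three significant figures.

113 mg/L

At the limit, (Qr·Cr + Qe·Cₑ)/(Qr + Qe) = 13:
Cₑ = (3083·13 − 2800·2.900) / 283.0 = 112.9 mg/L.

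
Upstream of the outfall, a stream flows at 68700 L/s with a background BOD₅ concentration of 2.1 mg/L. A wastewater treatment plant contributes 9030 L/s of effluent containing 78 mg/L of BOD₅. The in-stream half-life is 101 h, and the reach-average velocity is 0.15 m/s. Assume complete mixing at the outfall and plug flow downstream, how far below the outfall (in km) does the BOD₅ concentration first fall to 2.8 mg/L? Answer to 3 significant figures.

After mixing, C = (68700·2.100 + 9030·78.00) / 77730 = 848600/77730 = 10.92 mg/L.
Half-life 101 h → k = ln 2 / 101 = 0.006863 h⁻¹ = 0.1647 d⁻¹.
Set 10.92·exp(−k·t) = 2.8 → t = ln(10.92/2.8)/k = 713800 s = 198.3 h.
Distance = v·t = 0.15·713800 = 107100 m = 107.1 km.

107 km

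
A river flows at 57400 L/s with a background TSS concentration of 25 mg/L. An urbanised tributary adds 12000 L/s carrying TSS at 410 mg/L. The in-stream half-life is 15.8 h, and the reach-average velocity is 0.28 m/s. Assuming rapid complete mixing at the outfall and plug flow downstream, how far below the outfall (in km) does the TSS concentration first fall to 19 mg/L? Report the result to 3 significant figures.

36.1 km

Flow-weighted average: C = (57400·25.00 + 12000·410.0) / 69400 = 6355000/69400 = 91.57 mg/L.
Half-life 15.8 h → k = ln 2 / 15.8 = 0.04387 h⁻¹ = 1.053 d⁻¹.
Set 91.57·exp(−k·t) = 19 → t = ln(91.57/19)/k = 129100 s = 35.85 h.
Distance = v·t = 0.28·129100 = 36140 m = 36.14 km.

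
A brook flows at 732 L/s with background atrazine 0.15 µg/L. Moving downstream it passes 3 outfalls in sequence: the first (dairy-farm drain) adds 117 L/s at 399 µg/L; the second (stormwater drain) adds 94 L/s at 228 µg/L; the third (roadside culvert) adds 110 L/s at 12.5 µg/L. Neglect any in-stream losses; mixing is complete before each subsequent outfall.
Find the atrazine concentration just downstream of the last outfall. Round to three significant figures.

After outfall 1: Q = 732.0 + 117.0 = 849.0 L/s; C = (732.0·0.1500 + 117.0·399.0)/849.0 = 55.12 µg/L.
After outfall 2: Q = 849.0 + 94.00 = 943.0 L/s; C = (849.0·55.12 + 94.00·228.0)/943.0 = 72.35 µg/L.
After outfall 3: Q = 943.0 + 110.0 = 1053 L/s; C = (943.0·72.35 + 110.0·12.50)/1053 = 66.10 µg/L.

66.1 µg/L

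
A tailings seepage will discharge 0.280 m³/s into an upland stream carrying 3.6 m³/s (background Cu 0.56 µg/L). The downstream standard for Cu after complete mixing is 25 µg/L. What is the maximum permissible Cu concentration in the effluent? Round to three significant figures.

339 µg/L

At the limit, (Qr·Cr + Qe·Cₑ)/(Qr + Qe) = 25:
Cₑ = (3.880·25 − 3.600·0.5600) / 0.2800 = 339.2 µg/L.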